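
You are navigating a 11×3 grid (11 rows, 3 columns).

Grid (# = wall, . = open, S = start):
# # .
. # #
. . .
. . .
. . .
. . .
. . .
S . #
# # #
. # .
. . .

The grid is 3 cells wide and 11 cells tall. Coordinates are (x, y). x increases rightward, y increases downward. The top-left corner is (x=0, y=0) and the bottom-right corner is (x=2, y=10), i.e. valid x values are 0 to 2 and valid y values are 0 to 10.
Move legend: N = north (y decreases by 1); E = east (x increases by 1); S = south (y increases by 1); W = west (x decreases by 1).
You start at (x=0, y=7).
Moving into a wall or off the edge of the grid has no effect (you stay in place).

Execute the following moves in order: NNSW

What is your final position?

Answer: Final position: (x=0, y=6)

Derivation:
Start: (x=0, y=7)
  N (north): (x=0, y=7) -> (x=0, y=6)
  N (north): (x=0, y=6) -> (x=0, y=5)
  S (south): (x=0, y=5) -> (x=0, y=6)
  W (west): blocked, stay at (x=0, y=6)
Final: (x=0, y=6)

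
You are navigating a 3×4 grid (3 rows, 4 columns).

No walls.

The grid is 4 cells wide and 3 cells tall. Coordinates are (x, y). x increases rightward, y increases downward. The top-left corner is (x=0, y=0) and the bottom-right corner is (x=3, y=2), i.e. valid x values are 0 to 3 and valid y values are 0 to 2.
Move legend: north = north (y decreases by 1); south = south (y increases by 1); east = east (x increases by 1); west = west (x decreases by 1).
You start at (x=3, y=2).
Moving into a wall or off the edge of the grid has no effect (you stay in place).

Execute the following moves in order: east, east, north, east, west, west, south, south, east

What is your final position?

Start: (x=3, y=2)
  east (east): blocked, stay at (x=3, y=2)
  east (east): blocked, stay at (x=3, y=2)
  north (north): (x=3, y=2) -> (x=3, y=1)
  east (east): blocked, stay at (x=3, y=1)
  west (west): (x=3, y=1) -> (x=2, y=1)
  west (west): (x=2, y=1) -> (x=1, y=1)
  south (south): (x=1, y=1) -> (x=1, y=2)
  south (south): blocked, stay at (x=1, y=2)
  east (east): (x=1, y=2) -> (x=2, y=2)
Final: (x=2, y=2)

Answer: Final position: (x=2, y=2)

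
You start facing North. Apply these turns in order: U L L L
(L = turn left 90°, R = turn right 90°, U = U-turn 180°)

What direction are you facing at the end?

Start: North
  U (U-turn (180°)) -> South
  L (left (90° counter-clockwise)) -> East
  L (left (90° counter-clockwise)) -> North
  L (left (90° counter-clockwise)) -> West
Final: West

Answer: Final heading: West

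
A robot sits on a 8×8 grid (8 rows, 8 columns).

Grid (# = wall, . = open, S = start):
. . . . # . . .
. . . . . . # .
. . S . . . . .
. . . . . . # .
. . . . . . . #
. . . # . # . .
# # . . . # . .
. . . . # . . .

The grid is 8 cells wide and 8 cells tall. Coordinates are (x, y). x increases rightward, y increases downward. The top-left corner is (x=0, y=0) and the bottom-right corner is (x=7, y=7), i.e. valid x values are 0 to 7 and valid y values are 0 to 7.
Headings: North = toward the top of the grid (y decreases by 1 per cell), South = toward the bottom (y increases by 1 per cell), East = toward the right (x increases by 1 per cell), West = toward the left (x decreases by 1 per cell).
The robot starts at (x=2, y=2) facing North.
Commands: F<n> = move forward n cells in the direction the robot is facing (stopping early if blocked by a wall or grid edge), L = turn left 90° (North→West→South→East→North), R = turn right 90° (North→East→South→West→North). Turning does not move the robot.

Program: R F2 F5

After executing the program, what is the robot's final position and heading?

Answer: Final position: (x=7, y=2), facing East

Derivation:
Start: (x=2, y=2), facing North
  R: turn right, now facing East
  F2: move forward 2, now at (x=4, y=2)
  F5: move forward 3/5 (blocked), now at (x=7, y=2)
Final: (x=7, y=2), facing East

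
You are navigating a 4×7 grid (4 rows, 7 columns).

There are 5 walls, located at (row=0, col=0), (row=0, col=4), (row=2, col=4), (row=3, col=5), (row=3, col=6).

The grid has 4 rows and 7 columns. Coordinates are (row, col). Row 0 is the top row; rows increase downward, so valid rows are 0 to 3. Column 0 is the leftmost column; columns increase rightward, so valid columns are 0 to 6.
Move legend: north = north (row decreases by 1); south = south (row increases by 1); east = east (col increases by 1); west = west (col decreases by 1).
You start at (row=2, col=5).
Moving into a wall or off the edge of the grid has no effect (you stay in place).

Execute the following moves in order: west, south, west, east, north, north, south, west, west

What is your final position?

Answer: Final position: (row=1, col=4)

Derivation:
Start: (row=2, col=5)
  west (west): blocked, stay at (row=2, col=5)
  south (south): blocked, stay at (row=2, col=5)
  west (west): blocked, stay at (row=2, col=5)
  east (east): (row=2, col=5) -> (row=2, col=6)
  north (north): (row=2, col=6) -> (row=1, col=6)
  north (north): (row=1, col=6) -> (row=0, col=6)
  south (south): (row=0, col=6) -> (row=1, col=6)
  west (west): (row=1, col=6) -> (row=1, col=5)
  west (west): (row=1, col=5) -> (row=1, col=4)
Final: (row=1, col=4)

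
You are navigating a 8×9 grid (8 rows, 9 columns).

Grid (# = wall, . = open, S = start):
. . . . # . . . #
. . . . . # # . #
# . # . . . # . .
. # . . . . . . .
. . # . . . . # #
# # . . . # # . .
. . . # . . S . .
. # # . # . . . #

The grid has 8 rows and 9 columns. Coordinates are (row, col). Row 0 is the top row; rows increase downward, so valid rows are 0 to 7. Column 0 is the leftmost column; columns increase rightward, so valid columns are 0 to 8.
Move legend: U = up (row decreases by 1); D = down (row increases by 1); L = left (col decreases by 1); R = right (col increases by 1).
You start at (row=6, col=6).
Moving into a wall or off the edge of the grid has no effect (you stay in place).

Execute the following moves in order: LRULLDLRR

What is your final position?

Answer: Final position: (row=6, col=6)

Derivation:
Start: (row=6, col=6)
  L (left): (row=6, col=6) -> (row=6, col=5)
  R (right): (row=6, col=5) -> (row=6, col=6)
  U (up): blocked, stay at (row=6, col=6)
  L (left): (row=6, col=6) -> (row=6, col=5)
  L (left): (row=6, col=5) -> (row=6, col=4)
  D (down): blocked, stay at (row=6, col=4)
  L (left): blocked, stay at (row=6, col=4)
  R (right): (row=6, col=4) -> (row=6, col=5)
  R (right): (row=6, col=5) -> (row=6, col=6)
Final: (row=6, col=6)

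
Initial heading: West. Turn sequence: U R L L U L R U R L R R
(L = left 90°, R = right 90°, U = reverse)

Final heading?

Answer: Final heading: South

Derivation:
Start: West
  U (U-turn (180°)) -> East
  R (right (90° clockwise)) -> South
  L (left (90° counter-clockwise)) -> East
  L (left (90° counter-clockwise)) -> North
  U (U-turn (180°)) -> South
  L (left (90° counter-clockwise)) -> East
  R (right (90° clockwise)) -> South
  U (U-turn (180°)) -> North
  R (right (90° clockwise)) -> East
  L (left (90° counter-clockwise)) -> North
  R (right (90° clockwise)) -> East
  R (right (90° clockwise)) -> South
Final: South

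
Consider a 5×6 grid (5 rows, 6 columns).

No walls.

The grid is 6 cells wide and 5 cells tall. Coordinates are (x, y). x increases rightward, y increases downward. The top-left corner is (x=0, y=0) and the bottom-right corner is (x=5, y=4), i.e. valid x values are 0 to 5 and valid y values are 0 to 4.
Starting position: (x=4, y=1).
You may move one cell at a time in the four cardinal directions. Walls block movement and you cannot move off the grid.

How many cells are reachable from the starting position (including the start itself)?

Answer: Reachable cells: 30

Derivation:
BFS flood-fill from (x=4, y=1):
  Distance 0: (x=4, y=1)
  Distance 1: (x=4, y=0), (x=3, y=1), (x=5, y=1), (x=4, y=2)
  Distance 2: (x=3, y=0), (x=5, y=0), (x=2, y=1), (x=3, y=2), (x=5, y=2), (x=4, y=3)
  Distance 3: (x=2, y=0), (x=1, y=1), (x=2, y=2), (x=3, y=3), (x=5, y=3), (x=4, y=4)
  Distance 4: (x=1, y=0), (x=0, y=1), (x=1, y=2), (x=2, y=3), (x=3, y=4), (x=5, y=4)
  Distance 5: (x=0, y=0), (x=0, y=2), (x=1, y=3), (x=2, y=4)
  Distance 6: (x=0, y=3), (x=1, y=4)
  Distance 7: (x=0, y=4)
Total reachable: 30 (grid has 30 open cells total)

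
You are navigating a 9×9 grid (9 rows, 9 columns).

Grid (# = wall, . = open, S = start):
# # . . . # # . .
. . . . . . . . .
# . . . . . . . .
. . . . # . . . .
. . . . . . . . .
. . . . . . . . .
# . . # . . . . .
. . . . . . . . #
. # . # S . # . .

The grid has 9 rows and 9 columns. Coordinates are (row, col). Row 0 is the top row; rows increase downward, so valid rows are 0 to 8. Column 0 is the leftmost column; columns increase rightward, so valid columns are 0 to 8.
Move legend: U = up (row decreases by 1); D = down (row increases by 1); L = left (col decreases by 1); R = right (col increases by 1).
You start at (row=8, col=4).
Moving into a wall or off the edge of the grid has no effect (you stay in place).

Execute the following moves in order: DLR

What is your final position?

Answer: Final position: (row=8, col=5)

Derivation:
Start: (row=8, col=4)
  D (down): blocked, stay at (row=8, col=4)
  L (left): blocked, stay at (row=8, col=4)
  R (right): (row=8, col=4) -> (row=8, col=5)
Final: (row=8, col=5)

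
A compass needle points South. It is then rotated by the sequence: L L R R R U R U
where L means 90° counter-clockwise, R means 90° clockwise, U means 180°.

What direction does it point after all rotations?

Answer: Final heading: North

Derivation:
Start: South
  L (left (90° counter-clockwise)) -> East
  L (left (90° counter-clockwise)) -> North
  R (right (90° clockwise)) -> East
  R (right (90° clockwise)) -> South
  R (right (90° clockwise)) -> West
  U (U-turn (180°)) -> East
  R (right (90° clockwise)) -> South
  U (U-turn (180°)) -> North
Final: North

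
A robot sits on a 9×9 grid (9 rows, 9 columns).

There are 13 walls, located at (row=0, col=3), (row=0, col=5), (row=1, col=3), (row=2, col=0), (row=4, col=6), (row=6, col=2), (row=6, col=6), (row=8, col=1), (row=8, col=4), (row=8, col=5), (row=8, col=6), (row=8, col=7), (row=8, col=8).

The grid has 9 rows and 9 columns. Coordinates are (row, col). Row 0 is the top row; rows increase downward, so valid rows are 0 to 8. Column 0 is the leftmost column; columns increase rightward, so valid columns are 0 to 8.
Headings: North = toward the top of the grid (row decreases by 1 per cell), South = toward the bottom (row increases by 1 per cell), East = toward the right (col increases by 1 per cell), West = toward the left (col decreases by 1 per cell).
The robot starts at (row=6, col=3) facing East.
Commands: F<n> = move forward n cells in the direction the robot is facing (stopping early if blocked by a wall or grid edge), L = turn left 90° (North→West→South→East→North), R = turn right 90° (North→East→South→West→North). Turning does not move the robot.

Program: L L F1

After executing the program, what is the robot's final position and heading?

Answer: Final position: (row=6, col=3), facing West

Derivation:
Start: (row=6, col=3), facing East
  L: turn left, now facing North
  L: turn left, now facing West
  F1: move forward 0/1 (blocked), now at (row=6, col=3)
Final: (row=6, col=3), facing West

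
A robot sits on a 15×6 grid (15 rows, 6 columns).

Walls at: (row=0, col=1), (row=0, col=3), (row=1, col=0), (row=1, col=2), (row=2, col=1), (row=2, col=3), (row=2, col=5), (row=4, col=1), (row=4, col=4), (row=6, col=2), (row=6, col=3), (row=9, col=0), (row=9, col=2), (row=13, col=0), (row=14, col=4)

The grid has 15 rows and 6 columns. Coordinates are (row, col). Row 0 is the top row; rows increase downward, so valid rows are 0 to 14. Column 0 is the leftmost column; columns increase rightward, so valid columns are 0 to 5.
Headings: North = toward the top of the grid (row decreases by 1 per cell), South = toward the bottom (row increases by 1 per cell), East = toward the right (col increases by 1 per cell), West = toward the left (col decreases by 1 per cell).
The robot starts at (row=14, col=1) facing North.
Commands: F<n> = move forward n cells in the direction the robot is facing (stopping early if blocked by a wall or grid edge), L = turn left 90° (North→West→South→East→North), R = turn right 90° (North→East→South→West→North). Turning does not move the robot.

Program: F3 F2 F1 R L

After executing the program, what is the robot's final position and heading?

Answer: Final position: (row=8, col=1), facing North

Derivation:
Start: (row=14, col=1), facing North
  F3: move forward 3, now at (row=11, col=1)
  F2: move forward 2, now at (row=9, col=1)
  F1: move forward 1, now at (row=8, col=1)
  R: turn right, now facing East
  L: turn left, now facing North
Final: (row=8, col=1), facing North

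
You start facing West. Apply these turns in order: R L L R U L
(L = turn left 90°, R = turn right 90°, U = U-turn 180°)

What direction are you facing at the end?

Start: West
  R (right (90° clockwise)) -> North
  L (left (90° counter-clockwise)) -> West
  L (left (90° counter-clockwise)) -> South
  R (right (90° clockwise)) -> West
  U (U-turn (180°)) -> East
  L (left (90° counter-clockwise)) -> North
Final: North

Answer: Final heading: North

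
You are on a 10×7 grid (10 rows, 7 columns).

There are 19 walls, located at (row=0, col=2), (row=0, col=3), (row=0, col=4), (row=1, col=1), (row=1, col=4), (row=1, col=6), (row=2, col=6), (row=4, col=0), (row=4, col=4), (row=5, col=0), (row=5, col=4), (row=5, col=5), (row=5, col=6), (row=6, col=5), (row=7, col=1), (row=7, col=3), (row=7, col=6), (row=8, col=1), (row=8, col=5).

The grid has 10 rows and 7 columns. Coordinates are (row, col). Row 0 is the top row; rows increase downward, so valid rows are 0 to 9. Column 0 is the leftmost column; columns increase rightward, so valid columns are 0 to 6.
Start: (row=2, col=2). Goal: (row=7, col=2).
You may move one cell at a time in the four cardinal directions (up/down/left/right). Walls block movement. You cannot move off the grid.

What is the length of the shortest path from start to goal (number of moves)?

BFS from (row=2, col=2) until reaching (row=7, col=2):
  Distance 0: (row=2, col=2)
  Distance 1: (row=1, col=2), (row=2, col=1), (row=2, col=3), (row=3, col=2)
  Distance 2: (row=1, col=3), (row=2, col=0), (row=2, col=4), (row=3, col=1), (row=3, col=3), (row=4, col=2)
  Distance 3: (row=1, col=0), (row=2, col=5), (row=3, col=0), (row=3, col=4), (row=4, col=1), (row=4, col=3), (row=5, col=2)
  Distance 4: (row=0, col=0), (row=1, col=5), (row=3, col=5), (row=5, col=1), (row=5, col=3), (row=6, col=2)
  Distance 5: (row=0, col=1), (row=0, col=5), (row=3, col=6), (row=4, col=5), (row=6, col=1), (row=6, col=3), (row=7, col=2)  <- goal reached here
One shortest path (5 moves): (row=2, col=2) -> (row=3, col=2) -> (row=4, col=2) -> (row=5, col=2) -> (row=6, col=2) -> (row=7, col=2)

Answer: Shortest path length: 5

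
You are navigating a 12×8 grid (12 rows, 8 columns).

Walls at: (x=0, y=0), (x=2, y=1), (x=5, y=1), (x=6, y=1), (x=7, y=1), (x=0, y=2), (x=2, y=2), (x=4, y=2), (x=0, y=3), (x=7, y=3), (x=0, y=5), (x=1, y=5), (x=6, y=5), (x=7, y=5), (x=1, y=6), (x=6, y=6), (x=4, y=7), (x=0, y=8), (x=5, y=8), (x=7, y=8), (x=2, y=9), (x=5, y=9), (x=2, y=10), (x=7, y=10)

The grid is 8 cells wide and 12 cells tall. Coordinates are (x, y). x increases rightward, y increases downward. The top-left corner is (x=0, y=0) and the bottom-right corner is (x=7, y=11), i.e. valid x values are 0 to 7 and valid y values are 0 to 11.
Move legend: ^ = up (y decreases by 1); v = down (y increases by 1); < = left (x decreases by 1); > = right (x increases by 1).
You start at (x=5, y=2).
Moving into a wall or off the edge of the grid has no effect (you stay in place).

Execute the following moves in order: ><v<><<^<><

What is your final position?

Answer: Final position: (x=3, y=2)

Derivation:
Start: (x=5, y=2)
  > (right): (x=5, y=2) -> (x=6, y=2)
  < (left): (x=6, y=2) -> (x=5, y=2)
  v (down): (x=5, y=2) -> (x=5, y=3)
  < (left): (x=5, y=3) -> (x=4, y=3)
  > (right): (x=4, y=3) -> (x=5, y=3)
  < (left): (x=5, y=3) -> (x=4, y=3)
  < (left): (x=4, y=3) -> (x=3, y=3)
  ^ (up): (x=3, y=3) -> (x=3, y=2)
  < (left): blocked, stay at (x=3, y=2)
  > (right): blocked, stay at (x=3, y=2)
  < (left): blocked, stay at (x=3, y=2)
Final: (x=3, y=2)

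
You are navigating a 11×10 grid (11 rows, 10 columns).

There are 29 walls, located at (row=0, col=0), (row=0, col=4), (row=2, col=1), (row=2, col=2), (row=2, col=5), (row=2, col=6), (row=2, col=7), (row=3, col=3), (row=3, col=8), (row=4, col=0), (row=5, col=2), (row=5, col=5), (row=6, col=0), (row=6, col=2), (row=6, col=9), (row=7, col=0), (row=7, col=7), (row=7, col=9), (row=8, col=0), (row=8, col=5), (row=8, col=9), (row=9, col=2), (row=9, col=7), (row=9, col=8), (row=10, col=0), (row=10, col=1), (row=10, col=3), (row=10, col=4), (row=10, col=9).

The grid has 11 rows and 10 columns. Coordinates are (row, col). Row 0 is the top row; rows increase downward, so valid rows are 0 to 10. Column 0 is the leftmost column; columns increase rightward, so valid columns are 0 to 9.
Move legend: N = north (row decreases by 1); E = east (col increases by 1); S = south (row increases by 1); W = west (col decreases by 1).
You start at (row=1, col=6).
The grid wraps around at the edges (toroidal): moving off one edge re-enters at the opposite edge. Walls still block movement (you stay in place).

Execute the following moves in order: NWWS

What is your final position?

Start: (row=1, col=6)
  N (north): (row=1, col=6) -> (row=0, col=6)
  W (west): (row=0, col=6) -> (row=0, col=5)
  W (west): blocked, stay at (row=0, col=5)
  S (south): (row=0, col=5) -> (row=1, col=5)
Final: (row=1, col=5)

Answer: Final position: (row=1, col=5)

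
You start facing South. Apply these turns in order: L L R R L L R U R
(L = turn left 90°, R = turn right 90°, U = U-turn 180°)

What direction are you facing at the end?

Answer: Final heading: North

Derivation:
Start: South
  L (left (90° counter-clockwise)) -> East
  L (left (90° counter-clockwise)) -> North
  R (right (90° clockwise)) -> East
  R (right (90° clockwise)) -> South
  L (left (90° counter-clockwise)) -> East
  L (left (90° counter-clockwise)) -> North
  R (right (90° clockwise)) -> East
  U (U-turn (180°)) -> West
  R (right (90° clockwise)) -> North
Final: North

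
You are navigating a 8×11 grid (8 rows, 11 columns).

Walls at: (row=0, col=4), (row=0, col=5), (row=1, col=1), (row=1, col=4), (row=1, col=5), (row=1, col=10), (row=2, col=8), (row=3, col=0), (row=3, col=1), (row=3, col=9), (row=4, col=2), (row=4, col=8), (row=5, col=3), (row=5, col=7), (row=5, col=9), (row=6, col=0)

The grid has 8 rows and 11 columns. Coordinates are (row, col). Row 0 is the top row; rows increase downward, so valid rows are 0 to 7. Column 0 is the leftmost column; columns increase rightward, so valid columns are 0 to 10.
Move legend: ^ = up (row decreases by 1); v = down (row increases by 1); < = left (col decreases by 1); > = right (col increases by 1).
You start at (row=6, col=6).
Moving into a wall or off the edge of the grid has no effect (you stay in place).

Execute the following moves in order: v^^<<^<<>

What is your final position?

Start: (row=6, col=6)
  v (down): (row=6, col=6) -> (row=7, col=6)
  ^ (up): (row=7, col=6) -> (row=6, col=6)
  ^ (up): (row=6, col=6) -> (row=5, col=6)
  < (left): (row=5, col=6) -> (row=5, col=5)
  < (left): (row=5, col=5) -> (row=5, col=4)
  ^ (up): (row=5, col=4) -> (row=4, col=4)
  < (left): (row=4, col=4) -> (row=4, col=3)
  < (left): blocked, stay at (row=4, col=3)
  > (right): (row=4, col=3) -> (row=4, col=4)
Final: (row=4, col=4)

Answer: Final position: (row=4, col=4)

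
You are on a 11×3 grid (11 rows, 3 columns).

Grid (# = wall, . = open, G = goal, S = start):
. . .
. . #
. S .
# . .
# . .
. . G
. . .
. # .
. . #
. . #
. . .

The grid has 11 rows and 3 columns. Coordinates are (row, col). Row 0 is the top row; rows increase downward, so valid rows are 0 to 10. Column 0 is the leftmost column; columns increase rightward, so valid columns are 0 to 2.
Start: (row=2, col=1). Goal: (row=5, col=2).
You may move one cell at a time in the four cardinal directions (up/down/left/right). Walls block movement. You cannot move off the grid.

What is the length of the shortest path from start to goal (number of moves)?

BFS from (row=2, col=1) until reaching (row=5, col=2):
  Distance 0: (row=2, col=1)
  Distance 1: (row=1, col=1), (row=2, col=0), (row=2, col=2), (row=3, col=1)
  Distance 2: (row=0, col=1), (row=1, col=0), (row=3, col=2), (row=4, col=1)
  Distance 3: (row=0, col=0), (row=0, col=2), (row=4, col=2), (row=5, col=1)
  Distance 4: (row=5, col=0), (row=5, col=2), (row=6, col=1)  <- goal reached here
One shortest path (4 moves): (row=2, col=1) -> (row=2, col=2) -> (row=3, col=2) -> (row=4, col=2) -> (row=5, col=2)

Answer: Shortest path length: 4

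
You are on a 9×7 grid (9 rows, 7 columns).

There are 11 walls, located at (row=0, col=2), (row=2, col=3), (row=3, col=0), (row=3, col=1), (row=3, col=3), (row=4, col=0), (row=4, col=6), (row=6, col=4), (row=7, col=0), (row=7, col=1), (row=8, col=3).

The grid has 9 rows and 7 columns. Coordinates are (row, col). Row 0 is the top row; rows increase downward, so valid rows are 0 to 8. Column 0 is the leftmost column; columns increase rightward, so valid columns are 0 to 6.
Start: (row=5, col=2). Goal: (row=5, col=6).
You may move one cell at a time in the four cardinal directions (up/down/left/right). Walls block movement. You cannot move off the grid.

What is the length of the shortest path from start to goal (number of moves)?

BFS from (row=5, col=2) until reaching (row=5, col=6):
  Distance 0: (row=5, col=2)
  Distance 1: (row=4, col=2), (row=5, col=1), (row=5, col=3), (row=6, col=2)
  Distance 2: (row=3, col=2), (row=4, col=1), (row=4, col=3), (row=5, col=0), (row=5, col=4), (row=6, col=1), (row=6, col=3), (row=7, col=2)
  Distance 3: (row=2, col=2), (row=4, col=4), (row=5, col=5), (row=6, col=0), (row=7, col=3), (row=8, col=2)
  Distance 4: (row=1, col=2), (row=2, col=1), (row=3, col=4), (row=4, col=5), (row=5, col=6), (row=6, col=5), (row=7, col=4), (row=8, col=1)  <- goal reached here
One shortest path (4 moves): (row=5, col=2) -> (row=5, col=3) -> (row=5, col=4) -> (row=5, col=5) -> (row=5, col=6)

Answer: Shortest path length: 4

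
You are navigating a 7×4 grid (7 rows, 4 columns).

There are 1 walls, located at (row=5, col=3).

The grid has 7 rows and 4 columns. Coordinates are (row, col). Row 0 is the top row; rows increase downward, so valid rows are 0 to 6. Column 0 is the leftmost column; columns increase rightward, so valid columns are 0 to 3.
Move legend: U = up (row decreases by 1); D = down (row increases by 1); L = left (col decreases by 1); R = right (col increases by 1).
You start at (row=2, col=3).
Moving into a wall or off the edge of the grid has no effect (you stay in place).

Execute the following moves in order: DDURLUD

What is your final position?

Start: (row=2, col=3)
  D (down): (row=2, col=3) -> (row=3, col=3)
  D (down): (row=3, col=3) -> (row=4, col=3)
  U (up): (row=4, col=3) -> (row=3, col=3)
  R (right): blocked, stay at (row=3, col=3)
  L (left): (row=3, col=3) -> (row=3, col=2)
  U (up): (row=3, col=2) -> (row=2, col=2)
  D (down): (row=2, col=2) -> (row=3, col=2)
Final: (row=3, col=2)

Answer: Final position: (row=3, col=2)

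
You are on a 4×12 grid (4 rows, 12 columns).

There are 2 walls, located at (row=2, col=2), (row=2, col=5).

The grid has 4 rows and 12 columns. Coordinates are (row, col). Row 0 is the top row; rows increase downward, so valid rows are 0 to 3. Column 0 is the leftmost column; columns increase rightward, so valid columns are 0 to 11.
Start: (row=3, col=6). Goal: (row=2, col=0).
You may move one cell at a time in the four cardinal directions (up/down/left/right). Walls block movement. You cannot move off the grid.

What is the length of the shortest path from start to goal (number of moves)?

BFS from (row=3, col=6) until reaching (row=2, col=0):
  Distance 0: (row=3, col=6)
  Distance 1: (row=2, col=6), (row=3, col=5), (row=3, col=7)
  Distance 2: (row=1, col=6), (row=2, col=7), (row=3, col=4), (row=3, col=8)
  Distance 3: (row=0, col=6), (row=1, col=5), (row=1, col=7), (row=2, col=4), (row=2, col=8), (row=3, col=3), (row=3, col=9)
  Distance 4: (row=0, col=5), (row=0, col=7), (row=1, col=4), (row=1, col=8), (row=2, col=3), (row=2, col=9), (row=3, col=2), (row=3, col=10)
  Distance 5: (row=0, col=4), (row=0, col=8), (row=1, col=3), (row=1, col=9), (row=2, col=10), (row=3, col=1), (row=3, col=11)
  Distance 6: (row=0, col=3), (row=0, col=9), (row=1, col=2), (row=1, col=10), (row=2, col=1), (row=2, col=11), (row=3, col=0)
  Distance 7: (row=0, col=2), (row=0, col=10), (row=1, col=1), (row=1, col=11), (row=2, col=0)  <- goal reached here
One shortest path (7 moves): (row=3, col=6) -> (row=3, col=5) -> (row=3, col=4) -> (row=3, col=3) -> (row=3, col=2) -> (row=3, col=1) -> (row=3, col=0) -> (row=2, col=0)

Answer: Shortest path length: 7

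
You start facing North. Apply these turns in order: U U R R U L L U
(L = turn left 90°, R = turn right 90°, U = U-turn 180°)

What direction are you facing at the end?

Start: North
  U (U-turn (180°)) -> South
  U (U-turn (180°)) -> North
  R (right (90° clockwise)) -> East
  R (right (90° clockwise)) -> South
  U (U-turn (180°)) -> North
  L (left (90° counter-clockwise)) -> West
  L (left (90° counter-clockwise)) -> South
  U (U-turn (180°)) -> North
Final: North

Answer: Final heading: North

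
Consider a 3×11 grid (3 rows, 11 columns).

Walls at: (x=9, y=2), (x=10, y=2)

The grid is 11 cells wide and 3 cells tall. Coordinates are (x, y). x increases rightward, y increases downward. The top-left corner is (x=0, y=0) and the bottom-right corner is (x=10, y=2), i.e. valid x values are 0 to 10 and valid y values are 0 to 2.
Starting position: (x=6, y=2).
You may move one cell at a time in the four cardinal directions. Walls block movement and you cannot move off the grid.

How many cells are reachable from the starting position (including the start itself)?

Answer: Reachable cells: 31

Derivation:
BFS flood-fill from (x=6, y=2):
  Distance 0: (x=6, y=2)
  Distance 1: (x=6, y=1), (x=5, y=2), (x=7, y=2)
  Distance 2: (x=6, y=0), (x=5, y=1), (x=7, y=1), (x=4, y=2), (x=8, y=2)
  Distance 3: (x=5, y=0), (x=7, y=0), (x=4, y=1), (x=8, y=1), (x=3, y=2)
  Distance 4: (x=4, y=0), (x=8, y=0), (x=3, y=1), (x=9, y=1), (x=2, y=2)
  Distance 5: (x=3, y=0), (x=9, y=0), (x=2, y=1), (x=10, y=1), (x=1, y=2)
  Distance 6: (x=2, y=0), (x=10, y=0), (x=1, y=1), (x=0, y=2)
  Distance 7: (x=1, y=0), (x=0, y=1)
  Distance 8: (x=0, y=0)
Total reachable: 31 (grid has 31 open cells total)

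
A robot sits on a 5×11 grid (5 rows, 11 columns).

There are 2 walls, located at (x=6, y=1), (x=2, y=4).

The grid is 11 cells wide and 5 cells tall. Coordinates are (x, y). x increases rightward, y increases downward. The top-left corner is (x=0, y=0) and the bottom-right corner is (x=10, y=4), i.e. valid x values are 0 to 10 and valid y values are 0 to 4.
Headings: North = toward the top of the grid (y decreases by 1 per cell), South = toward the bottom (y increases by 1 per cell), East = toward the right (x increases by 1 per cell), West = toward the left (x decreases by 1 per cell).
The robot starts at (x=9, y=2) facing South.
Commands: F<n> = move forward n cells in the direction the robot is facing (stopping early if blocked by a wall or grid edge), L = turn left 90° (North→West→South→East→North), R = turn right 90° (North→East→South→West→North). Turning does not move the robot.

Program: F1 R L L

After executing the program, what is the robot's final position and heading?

Start: (x=9, y=2), facing South
  F1: move forward 1, now at (x=9, y=3)
  R: turn right, now facing West
  L: turn left, now facing South
  L: turn left, now facing East
Final: (x=9, y=3), facing East

Answer: Final position: (x=9, y=3), facing East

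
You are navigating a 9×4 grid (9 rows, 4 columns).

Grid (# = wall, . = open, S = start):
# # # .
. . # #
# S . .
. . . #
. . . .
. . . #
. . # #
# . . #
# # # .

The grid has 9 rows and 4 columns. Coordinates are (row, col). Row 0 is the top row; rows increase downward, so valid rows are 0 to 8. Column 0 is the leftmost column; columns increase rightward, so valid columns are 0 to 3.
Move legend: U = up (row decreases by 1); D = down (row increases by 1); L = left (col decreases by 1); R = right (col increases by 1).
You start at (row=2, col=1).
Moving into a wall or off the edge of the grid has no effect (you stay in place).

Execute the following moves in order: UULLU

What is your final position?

Start: (row=2, col=1)
  U (up): (row=2, col=1) -> (row=1, col=1)
  U (up): blocked, stay at (row=1, col=1)
  L (left): (row=1, col=1) -> (row=1, col=0)
  L (left): blocked, stay at (row=1, col=0)
  U (up): blocked, stay at (row=1, col=0)
Final: (row=1, col=0)

Answer: Final position: (row=1, col=0)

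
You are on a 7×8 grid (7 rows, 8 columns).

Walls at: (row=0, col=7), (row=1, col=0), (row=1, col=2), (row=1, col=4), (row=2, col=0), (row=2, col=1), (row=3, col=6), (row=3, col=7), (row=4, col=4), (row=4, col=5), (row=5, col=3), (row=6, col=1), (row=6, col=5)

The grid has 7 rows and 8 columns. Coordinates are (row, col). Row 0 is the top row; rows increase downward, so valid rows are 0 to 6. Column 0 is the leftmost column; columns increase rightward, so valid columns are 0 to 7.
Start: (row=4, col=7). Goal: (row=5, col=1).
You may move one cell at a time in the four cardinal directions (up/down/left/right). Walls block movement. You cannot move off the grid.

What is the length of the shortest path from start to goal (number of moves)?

BFS from (row=4, col=7) until reaching (row=5, col=1):
  Distance 0: (row=4, col=7)
  Distance 1: (row=4, col=6), (row=5, col=7)
  Distance 2: (row=5, col=6), (row=6, col=7)
  Distance 3: (row=5, col=5), (row=6, col=6)
  Distance 4: (row=5, col=4)
  Distance 5: (row=6, col=4)
  Distance 6: (row=6, col=3)
  Distance 7: (row=6, col=2)
  Distance 8: (row=5, col=2)
  Distance 9: (row=4, col=2), (row=5, col=1)  <- goal reached here
One shortest path (9 moves): (row=4, col=7) -> (row=4, col=6) -> (row=5, col=6) -> (row=5, col=5) -> (row=5, col=4) -> (row=6, col=4) -> (row=6, col=3) -> (row=6, col=2) -> (row=5, col=2) -> (row=5, col=1)

Answer: Shortest path length: 9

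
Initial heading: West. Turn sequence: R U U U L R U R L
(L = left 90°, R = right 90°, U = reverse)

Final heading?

Answer: Final heading: North

Derivation:
Start: West
  R (right (90° clockwise)) -> North
  U (U-turn (180°)) -> South
  U (U-turn (180°)) -> North
  U (U-turn (180°)) -> South
  L (left (90° counter-clockwise)) -> East
  R (right (90° clockwise)) -> South
  U (U-turn (180°)) -> North
  R (right (90° clockwise)) -> East
  L (left (90° counter-clockwise)) -> North
Final: North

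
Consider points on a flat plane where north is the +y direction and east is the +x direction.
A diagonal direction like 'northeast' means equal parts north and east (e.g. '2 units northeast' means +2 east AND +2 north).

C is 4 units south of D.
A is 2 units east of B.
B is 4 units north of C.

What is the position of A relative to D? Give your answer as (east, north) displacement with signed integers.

Answer: A is at (east=2, north=0) relative to D.

Derivation:
Place D at the origin (east=0, north=0).
  C is 4 units south of D: delta (east=+0, north=-4); C at (east=0, north=-4).
  B is 4 units north of C: delta (east=+0, north=+4); B at (east=0, north=0).
  A is 2 units east of B: delta (east=+2, north=+0); A at (east=2, north=0).
Therefore A relative to D: (east=2, north=0).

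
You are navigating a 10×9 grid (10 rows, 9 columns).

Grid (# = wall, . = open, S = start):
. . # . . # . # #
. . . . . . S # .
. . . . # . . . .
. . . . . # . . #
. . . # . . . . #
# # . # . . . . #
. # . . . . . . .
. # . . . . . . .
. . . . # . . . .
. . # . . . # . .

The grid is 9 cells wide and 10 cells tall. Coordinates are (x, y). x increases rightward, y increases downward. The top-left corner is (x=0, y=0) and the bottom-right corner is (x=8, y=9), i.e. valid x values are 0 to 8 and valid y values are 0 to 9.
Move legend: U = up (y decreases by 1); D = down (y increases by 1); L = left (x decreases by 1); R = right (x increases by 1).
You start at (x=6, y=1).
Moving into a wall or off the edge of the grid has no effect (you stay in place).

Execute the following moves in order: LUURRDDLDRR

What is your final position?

Start: (x=6, y=1)
  L (left): (x=6, y=1) -> (x=5, y=1)
  U (up): blocked, stay at (x=5, y=1)
  U (up): blocked, stay at (x=5, y=1)
  R (right): (x=5, y=1) -> (x=6, y=1)
  R (right): blocked, stay at (x=6, y=1)
  D (down): (x=6, y=1) -> (x=6, y=2)
  D (down): (x=6, y=2) -> (x=6, y=3)
  L (left): blocked, stay at (x=6, y=3)
  D (down): (x=6, y=3) -> (x=6, y=4)
  R (right): (x=6, y=4) -> (x=7, y=4)
  R (right): blocked, stay at (x=7, y=4)
Final: (x=7, y=4)

Answer: Final position: (x=7, y=4)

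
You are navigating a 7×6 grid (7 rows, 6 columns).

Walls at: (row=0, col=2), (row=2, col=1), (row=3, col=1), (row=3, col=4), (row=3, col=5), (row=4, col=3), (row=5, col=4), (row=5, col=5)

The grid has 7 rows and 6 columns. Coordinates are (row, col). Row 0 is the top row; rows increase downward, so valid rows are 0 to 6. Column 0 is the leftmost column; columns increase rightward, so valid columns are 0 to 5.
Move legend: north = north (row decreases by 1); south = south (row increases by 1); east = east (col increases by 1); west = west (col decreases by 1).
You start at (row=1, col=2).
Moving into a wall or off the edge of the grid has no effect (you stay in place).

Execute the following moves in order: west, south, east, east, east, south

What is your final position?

Answer: Final position: (row=2, col=4)

Derivation:
Start: (row=1, col=2)
  west (west): (row=1, col=2) -> (row=1, col=1)
  south (south): blocked, stay at (row=1, col=1)
  east (east): (row=1, col=1) -> (row=1, col=2)
  east (east): (row=1, col=2) -> (row=1, col=3)
  east (east): (row=1, col=3) -> (row=1, col=4)
  south (south): (row=1, col=4) -> (row=2, col=4)
Final: (row=2, col=4)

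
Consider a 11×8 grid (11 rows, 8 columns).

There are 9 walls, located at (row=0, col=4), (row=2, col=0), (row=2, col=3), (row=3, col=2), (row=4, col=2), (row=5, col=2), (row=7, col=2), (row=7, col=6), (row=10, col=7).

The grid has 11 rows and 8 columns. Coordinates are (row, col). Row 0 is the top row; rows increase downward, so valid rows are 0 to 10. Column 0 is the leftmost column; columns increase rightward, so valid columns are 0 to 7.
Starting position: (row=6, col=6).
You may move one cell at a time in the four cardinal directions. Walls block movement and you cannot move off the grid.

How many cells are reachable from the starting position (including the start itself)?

Answer: Reachable cells: 79

Derivation:
BFS flood-fill from (row=6, col=6):
  Distance 0: (row=6, col=6)
  Distance 1: (row=5, col=6), (row=6, col=5), (row=6, col=7)
  Distance 2: (row=4, col=6), (row=5, col=5), (row=5, col=7), (row=6, col=4), (row=7, col=5), (row=7, col=7)
  Distance 3: (row=3, col=6), (row=4, col=5), (row=4, col=7), (row=5, col=4), (row=6, col=3), (row=7, col=4), (row=8, col=5), (row=8, col=7)
  Distance 4: (row=2, col=6), (row=3, col=5), (row=3, col=7), (row=4, col=4), (row=5, col=3), (row=6, col=2), (row=7, col=3), (row=8, col=4), (row=8, col=6), (row=9, col=5), (row=9, col=7)
  Distance 5: (row=1, col=6), (row=2, col=5), (row=2, col=7), (row=3, col=4), (row=4, col=3), (row=6, col=1), (row=8, col=3), (row=9, col=4), (row=9, col=6), (row=10, col=5)
  Distance 6: (row=0, col=6), (row=1, col=5), (row=1, col=7), (row=2, col=4), (row=3, col=3), (row=5, col=1), (row=6, col=0), (row=7, col=1), (row=8, col=2), (row=9, col=3), (row=10, col=4), (row=10, col=6)
  Distance 7: (row=0, col=5), (row=0, col=7), (row=1, col=4), (row=4, col=1), (row=5, col=0), (row=7, col=0), (row=8, col=1), (row=9, col=2), (row=10, col=3)
  Distance 8: (row=1, col=3), (row=3, col=1), (row=4, col=0), (row=8, col=0), (row=9, col=1), (row=10, col=2)
  Distance 9: (row=0, col=3), (row=1, col=2), (row=2, col=1), (row=3, col=0), (row=9, col=0), (row=10, col=1)
  Distance 10: (row=0, col=2), (row=1, col=1), (row=2, col=2), (row=10, col=0)
  Distance 11: (row=0, col=1), (row=1, col=0)
  Distance 12: (row=0, col=0)
Total reachable: 79 (grid has 79 open cells total)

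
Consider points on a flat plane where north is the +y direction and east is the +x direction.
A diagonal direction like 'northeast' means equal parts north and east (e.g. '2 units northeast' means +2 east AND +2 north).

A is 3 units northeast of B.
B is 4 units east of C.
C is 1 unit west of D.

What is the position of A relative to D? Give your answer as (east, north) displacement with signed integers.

Place D at the origin (east=0, north=0).
  C is 1 unit west of D: delta (east=-1, north=+0); C at (east=-1, north=0).
  B is 4 units east of C: delta (east=+4, north=+0); B at (east=3, north=0).
  A is 3 units northeast of B: delta (east=+3, north=+3); A at (east=6, north=3).
Therefore A relative to D: (east=6, north=3).

Answer: A is at (east=6, north=3) relative to D.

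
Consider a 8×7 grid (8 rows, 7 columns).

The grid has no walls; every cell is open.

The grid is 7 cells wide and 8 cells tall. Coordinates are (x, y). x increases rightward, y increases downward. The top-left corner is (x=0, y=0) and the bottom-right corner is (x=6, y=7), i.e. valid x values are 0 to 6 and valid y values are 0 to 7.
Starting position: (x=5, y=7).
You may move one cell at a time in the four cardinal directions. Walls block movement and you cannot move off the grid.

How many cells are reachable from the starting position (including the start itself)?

Answer: Reachable cells: 56

Derivation:
BFS flood-fill from (x=5, y=7):
  Distance 0: (x=5, y=7)
  Distance 1: (x=5, y=6), (x=4, y=7), (x=6, y=7)
  Distance 2: (x=5, y=5), (x=4, y=6), (x=6, y=6), (x=3, y=7)
  Distance 3: (x=5, y=4), (x=4, y=5), (x=6, y=5), (x=3, y=6), (x=2, y=7)
  Distance 4: (x=5, y=3), (x=4, y=4), (x=6, y=4), (x=3, y=5), (x=2, y=6), (x=1, y=7)
  Distance 5: (x=5, y=2), (x=4, y=3), (x=6, y=3), (x=3, y=4), (x=2, y=5), (x=1, y=6), (x=0, y=7)
  Distance 6: (x=5, y=1), (x=4, y=2), (x=6, y=2), (x=3, y=3), (x=2, y=4), (x=1, y=5), (x=0, y=6)
  Distance 7: (x=5, y=0), (x=4, y=1), (x=6, y=1), (x=3, y=2), (x=2, y=3), (x=1, y=4), (x=0, y=5)
  Distance 8: (x=4, y=0), (x=6, y=0), (x=3, y=1), (x=2, y=2), (x=1, y=3), (x=0, y=4)
  Distance 9: (x=3, y=0), (x=2, y=1), (x=1, y=2), (x=0, y=3)
  Distance 10: (x=2, y=0), (x=1, y=1), (x=0, y=2)
  Distance 11: (x=1, y=0), (x=0, y=1)
  Distance 12: (x=0, y=0)
Total reachable: 56 (grid has 56 open cells total)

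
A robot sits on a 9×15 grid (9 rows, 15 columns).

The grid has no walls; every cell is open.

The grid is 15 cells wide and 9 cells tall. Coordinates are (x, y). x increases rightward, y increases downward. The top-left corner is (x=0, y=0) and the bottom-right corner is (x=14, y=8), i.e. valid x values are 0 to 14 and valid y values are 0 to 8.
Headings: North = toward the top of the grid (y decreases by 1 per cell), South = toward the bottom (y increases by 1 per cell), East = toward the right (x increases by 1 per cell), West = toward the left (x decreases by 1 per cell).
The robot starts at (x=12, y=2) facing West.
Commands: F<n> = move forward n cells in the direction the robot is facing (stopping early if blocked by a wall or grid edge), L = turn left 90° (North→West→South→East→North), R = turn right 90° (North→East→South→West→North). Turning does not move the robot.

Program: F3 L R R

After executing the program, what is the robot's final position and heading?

Answer: Final position: (x=9, y=2), facing North

Derivation:
Start: (x=12, y=2), facing West
  F3: move forward 3, now at (x=9, y=2)
  L: turn left, now facing South
  R: turn right, now facing West
  R: turn right, now facing North
Final: (x=9, y=2), facing North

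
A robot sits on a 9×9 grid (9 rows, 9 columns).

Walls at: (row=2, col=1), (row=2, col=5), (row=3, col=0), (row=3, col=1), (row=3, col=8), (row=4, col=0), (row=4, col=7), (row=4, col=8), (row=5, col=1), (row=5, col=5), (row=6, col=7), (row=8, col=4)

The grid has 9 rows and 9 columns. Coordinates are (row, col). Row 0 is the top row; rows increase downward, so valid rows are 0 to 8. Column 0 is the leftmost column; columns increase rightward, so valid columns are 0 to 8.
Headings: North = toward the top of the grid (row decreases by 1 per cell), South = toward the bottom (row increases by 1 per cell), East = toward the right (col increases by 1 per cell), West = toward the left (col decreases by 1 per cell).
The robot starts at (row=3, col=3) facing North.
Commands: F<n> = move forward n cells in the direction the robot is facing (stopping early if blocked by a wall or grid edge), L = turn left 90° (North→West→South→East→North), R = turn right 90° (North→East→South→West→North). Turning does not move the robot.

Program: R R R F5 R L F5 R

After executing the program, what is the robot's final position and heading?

Answer: Final position: (row=3, col=2), facing North

Derivation:
Start: (row=3, col=3), facing North
  R: turn right, now facing East
  R: turn right, now facing South
  R: turn right, now facing West
  F5: move forward 1/5 (blocked), now at (row=3, col=2)
  R: turn right, now facing North
  L: turn left, now facing West
  F5: move forward 0/5 (blocked), now at (row=3, col=2)
  R: turn right, now facing North
Final: (row=3, col=2), facing North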